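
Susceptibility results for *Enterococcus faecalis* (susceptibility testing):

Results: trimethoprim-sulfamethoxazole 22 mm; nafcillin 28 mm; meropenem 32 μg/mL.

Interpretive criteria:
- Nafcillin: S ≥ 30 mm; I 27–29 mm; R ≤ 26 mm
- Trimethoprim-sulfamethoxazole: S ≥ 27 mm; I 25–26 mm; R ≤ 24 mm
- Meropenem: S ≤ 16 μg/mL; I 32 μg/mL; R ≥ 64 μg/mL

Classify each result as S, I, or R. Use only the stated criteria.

R, I, I

Trimethoprim-sulfamethoxazole 22 mm: ≤ 24 mm ⇒ resistant
Nafcillin (28 mm) in 27–29 mm → I
Meropenem 32 μg/mL: = 32 μg/mL → I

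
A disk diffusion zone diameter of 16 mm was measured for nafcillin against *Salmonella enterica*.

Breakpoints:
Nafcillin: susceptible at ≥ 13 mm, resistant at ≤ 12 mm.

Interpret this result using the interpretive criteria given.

Nafcillin: 16 mm is ≥ 13 mm → susceptible

Susceptible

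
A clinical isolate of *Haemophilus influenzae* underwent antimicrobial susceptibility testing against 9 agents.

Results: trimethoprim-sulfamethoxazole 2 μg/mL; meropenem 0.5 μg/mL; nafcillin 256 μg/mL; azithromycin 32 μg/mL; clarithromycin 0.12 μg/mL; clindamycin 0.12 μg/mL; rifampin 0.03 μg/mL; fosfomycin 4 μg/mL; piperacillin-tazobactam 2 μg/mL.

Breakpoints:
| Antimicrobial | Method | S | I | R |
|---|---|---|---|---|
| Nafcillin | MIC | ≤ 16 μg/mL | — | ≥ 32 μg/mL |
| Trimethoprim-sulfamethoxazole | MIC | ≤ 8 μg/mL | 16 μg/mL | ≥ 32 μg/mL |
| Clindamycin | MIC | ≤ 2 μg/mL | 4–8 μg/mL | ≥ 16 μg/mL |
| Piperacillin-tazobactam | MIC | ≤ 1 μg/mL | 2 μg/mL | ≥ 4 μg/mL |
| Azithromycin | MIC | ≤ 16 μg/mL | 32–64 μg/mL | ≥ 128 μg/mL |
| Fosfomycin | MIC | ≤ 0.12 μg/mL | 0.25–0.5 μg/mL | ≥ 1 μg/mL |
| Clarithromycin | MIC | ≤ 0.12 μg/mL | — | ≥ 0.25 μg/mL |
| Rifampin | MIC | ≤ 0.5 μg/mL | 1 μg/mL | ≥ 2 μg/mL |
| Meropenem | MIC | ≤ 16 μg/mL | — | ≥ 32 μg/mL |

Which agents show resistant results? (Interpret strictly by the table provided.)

nafcillin, fosfomycin

Trimethoprim-sulfamethoxazole 2 μg/mL: ≤ 8 μg/mL — S
Meropenem 0.5 μg/mL: ≤ 16 μg/mL — S
Nafcillin (256 μg/mL) ≥ 32 μg/mL ⇒ R
Azithromycin 32 μg/mL: in 32–64 μg/mL → I
Clarithromycin: 0.12 μg/mL is ≤ 0.12 μg/mL — Susceptible
Clindamycin (0.12 μg/mL) ≤ 2 μg/mL — S
Rifampin (0.03 μg/mL) ≤ 0.5 μg/mL ⇒ S
Fosfomycin: 4 μg/mL is ≥ 1 μg/mL — Resistant
Piperacillin-tazobactam (2 μg/mL) = 2 μg/mL — intermediate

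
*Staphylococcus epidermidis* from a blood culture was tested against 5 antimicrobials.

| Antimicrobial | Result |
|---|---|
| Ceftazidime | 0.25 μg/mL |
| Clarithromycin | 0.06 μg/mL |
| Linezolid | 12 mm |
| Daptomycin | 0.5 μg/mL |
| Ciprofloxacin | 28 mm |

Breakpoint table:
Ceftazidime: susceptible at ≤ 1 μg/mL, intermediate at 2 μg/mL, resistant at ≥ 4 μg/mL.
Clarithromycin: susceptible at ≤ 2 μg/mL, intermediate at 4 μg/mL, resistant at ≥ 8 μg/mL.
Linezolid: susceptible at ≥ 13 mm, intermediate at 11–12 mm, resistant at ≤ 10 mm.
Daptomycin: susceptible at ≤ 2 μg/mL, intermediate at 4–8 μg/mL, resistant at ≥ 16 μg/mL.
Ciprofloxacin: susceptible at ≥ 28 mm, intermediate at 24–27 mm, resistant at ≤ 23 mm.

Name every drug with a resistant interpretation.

Ceftazidime (0.25 μg/mL) ≤ 1 μg/mL ⇒ Susceptible
Clarithromycin: 0.06 μg/mL is ≤ 2 μg/mL — Susceptible
Linezolid 12 mm: in 11–12 mm → intermediate
Daptomycin (0.5 μg/mL) ≤ 2 μg/mL ⇒ Susceptible
Ciprofloxacin (28 mm) ≥ 28 mm — susceptible

none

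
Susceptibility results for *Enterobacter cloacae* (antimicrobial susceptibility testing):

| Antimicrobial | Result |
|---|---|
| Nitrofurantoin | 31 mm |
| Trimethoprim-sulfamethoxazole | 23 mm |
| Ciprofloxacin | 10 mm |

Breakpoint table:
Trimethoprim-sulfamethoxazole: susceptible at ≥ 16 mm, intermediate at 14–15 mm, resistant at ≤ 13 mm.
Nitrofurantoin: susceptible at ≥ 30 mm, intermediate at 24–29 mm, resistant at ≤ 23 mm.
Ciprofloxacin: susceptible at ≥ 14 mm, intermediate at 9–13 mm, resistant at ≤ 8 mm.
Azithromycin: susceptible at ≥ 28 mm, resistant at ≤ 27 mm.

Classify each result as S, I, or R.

Nitrofurantoin: 31 mm is ≥ 30 mm — S
Trimethoprim-sulfamethoxazole: 23 mm is ≥ 16 mm — susceptible
Ciprofloxacin 10 mm: in 9–13 mm → intermediate

S, S, I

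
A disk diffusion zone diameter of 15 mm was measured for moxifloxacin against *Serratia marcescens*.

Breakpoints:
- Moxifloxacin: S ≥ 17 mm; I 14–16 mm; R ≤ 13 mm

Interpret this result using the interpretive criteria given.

I

Moxifloxacin: 15 mm is in 14–16 mm ⇒ intermediate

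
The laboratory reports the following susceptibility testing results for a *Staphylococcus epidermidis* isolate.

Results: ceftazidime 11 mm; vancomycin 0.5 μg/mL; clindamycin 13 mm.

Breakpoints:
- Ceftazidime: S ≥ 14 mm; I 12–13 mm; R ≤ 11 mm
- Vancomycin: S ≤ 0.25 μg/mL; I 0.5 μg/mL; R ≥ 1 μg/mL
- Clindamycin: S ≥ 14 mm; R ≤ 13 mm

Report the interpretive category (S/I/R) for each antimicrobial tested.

R, I, R

Ceftazidime: 11 mm is ≤ 11 mm → Resistant
Vancomycin 0.5 μg/mL: = 0.5 μg/mL — I
Clindamycin 13 mm: ≤ 13 mm — R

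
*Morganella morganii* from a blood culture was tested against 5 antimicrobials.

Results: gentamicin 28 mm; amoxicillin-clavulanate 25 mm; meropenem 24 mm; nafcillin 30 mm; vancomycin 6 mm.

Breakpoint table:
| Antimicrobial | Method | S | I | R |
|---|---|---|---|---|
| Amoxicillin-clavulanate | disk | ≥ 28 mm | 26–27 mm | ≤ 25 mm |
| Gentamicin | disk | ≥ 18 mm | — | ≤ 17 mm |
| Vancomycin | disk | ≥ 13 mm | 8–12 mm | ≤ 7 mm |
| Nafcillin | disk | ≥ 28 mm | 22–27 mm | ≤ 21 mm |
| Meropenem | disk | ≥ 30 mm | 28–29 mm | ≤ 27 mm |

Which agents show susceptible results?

gentamicin, nafcillin

Gentamicin (28 mm) ≥ 18 mm → S
Amoxicillin-clavulanate (25 mm) ≤ 25 mm → Resistant
Meropenem (24 mm) ≤ 27 mm ⇒ Resistant
Nafcillin (30 mm) ≥ 28 mm — Susceptible
Vancomycin (6 mm) ≤ 7 mm — resistant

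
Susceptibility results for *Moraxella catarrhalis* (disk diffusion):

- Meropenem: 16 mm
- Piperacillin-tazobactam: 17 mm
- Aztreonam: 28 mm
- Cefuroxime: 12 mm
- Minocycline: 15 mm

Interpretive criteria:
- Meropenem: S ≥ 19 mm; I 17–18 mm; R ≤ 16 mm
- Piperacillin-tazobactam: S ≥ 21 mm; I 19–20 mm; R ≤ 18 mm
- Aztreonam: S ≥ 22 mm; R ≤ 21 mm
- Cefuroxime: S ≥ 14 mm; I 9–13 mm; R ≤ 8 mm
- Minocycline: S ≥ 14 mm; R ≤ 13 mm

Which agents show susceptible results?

aztreonam, minocycline

Meropenem (16 mm) ≤ 16 mm → R
Piperacillin-tazobactam 17 mm: ≤ 18 mm → R
Aztreonam: 28 mm is ≥ 22 mm — S
Cefuroxime 12 mm: in 9–13 mm — intermediate
Minocycline: 15 mm is ≥ 14 mm ⇒ S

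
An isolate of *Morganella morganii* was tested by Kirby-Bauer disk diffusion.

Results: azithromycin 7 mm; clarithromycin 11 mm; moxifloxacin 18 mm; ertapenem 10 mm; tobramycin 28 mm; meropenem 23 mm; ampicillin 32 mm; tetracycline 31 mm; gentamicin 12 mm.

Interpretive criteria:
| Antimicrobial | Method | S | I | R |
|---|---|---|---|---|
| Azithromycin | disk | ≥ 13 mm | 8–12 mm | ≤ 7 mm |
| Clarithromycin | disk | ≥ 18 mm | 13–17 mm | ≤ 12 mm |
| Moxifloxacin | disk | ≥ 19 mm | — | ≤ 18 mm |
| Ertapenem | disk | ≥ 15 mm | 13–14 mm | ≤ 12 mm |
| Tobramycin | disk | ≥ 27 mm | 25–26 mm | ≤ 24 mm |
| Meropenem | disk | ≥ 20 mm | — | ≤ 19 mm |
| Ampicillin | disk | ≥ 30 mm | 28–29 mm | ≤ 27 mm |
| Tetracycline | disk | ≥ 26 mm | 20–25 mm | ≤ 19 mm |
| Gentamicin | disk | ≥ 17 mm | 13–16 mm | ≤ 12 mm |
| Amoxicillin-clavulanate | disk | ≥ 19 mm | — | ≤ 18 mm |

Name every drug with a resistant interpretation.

azithromycin, clarithromycin, moxifloxacin, ertapenem, gentamicin

Azithromycin 7 mm: ≤ 7 mm → R
Clarithromycin: 11 mm is ≤ 12 mm — R
Moxifloxacin: 18 mm is ≤ 18 mm ⇒ resistant
Ertapenem: 10 mm is ≤ 12 mm — R
Tobramycin 28 mm: ≥ 27 mm — Susceptible
Meropenem 23 mm: ≥ 20 mm ⇒ Susceptible
Ampicillin (32 mm) ≥ 30 mm → S
Tetracycline (31 mm) ≥ 26 mm ⇒ S
Gentamicin: 12 mm is ≤ 12 mm — resistant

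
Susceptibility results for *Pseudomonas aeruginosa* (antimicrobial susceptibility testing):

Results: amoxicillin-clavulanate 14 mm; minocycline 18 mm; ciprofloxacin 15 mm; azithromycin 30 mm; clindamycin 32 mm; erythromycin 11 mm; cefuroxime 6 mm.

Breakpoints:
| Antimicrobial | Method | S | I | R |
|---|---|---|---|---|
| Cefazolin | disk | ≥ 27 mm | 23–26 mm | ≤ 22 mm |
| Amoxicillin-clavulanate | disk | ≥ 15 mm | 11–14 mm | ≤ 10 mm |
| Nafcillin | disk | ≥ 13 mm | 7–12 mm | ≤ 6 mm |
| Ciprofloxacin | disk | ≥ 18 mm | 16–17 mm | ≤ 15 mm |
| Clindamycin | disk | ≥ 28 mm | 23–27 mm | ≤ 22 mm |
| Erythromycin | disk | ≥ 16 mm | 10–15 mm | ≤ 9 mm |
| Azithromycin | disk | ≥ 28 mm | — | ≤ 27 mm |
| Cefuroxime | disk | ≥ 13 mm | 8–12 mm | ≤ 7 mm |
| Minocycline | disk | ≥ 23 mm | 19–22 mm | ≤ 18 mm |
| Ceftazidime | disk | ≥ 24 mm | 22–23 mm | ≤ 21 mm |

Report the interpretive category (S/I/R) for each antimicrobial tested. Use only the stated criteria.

I, R, R, S, S, I, R

Amoxicillin-clavulanate: 14 mm is in 11–14 mm ⇒ intermediate
Minocycline (18 mm) ≤ 18 mm — resistant
Ciprofloxacin: 15 mm is ≤ 15 mm ⇒ R
Azithromycin 30 mm: ≥ 28 mm ⇒ S
Clindamycin: 32 mm is ≥ 28 mm ⇒ Susceptible
Erythromycin (11 mm) in 10–15 mm ⇒ Intermediate
Cefuroxime (6 mm) ≤ 7 mm — resistant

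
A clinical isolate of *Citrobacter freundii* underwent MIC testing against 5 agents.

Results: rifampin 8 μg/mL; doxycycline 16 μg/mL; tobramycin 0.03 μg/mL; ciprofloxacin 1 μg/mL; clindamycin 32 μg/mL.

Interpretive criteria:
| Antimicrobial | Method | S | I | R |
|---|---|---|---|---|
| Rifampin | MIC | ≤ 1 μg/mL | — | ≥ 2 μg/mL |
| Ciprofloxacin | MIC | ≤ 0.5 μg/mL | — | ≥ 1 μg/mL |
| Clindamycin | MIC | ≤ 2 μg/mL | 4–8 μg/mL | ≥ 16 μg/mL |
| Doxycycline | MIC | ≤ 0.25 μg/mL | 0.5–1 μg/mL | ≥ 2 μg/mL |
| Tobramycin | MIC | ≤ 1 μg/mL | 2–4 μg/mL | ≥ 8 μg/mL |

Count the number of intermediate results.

Rifampin: 8 μg/mL is ≥ 2 μg/mL ⇒ R
Doxycycline (16 μg/mL) ≥ 2 μg/mL — resistant
Tobramycin: 0.03 μg/mL is ≤ 1 μg/mL → Susceptible
Ciprofloxacin 1 μg/mL: ≥ 1 μg/mL → Resistant
Clindamycin 32 μg/mL: ≥ 16 μg/mL ⇒ R
Intermediate: 0

0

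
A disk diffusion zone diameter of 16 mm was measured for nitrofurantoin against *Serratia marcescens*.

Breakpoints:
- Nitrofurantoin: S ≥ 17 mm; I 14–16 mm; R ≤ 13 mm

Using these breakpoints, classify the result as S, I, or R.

Nitrofurantoin 16 mm: in 14–16 mm ⇒ intermediate

I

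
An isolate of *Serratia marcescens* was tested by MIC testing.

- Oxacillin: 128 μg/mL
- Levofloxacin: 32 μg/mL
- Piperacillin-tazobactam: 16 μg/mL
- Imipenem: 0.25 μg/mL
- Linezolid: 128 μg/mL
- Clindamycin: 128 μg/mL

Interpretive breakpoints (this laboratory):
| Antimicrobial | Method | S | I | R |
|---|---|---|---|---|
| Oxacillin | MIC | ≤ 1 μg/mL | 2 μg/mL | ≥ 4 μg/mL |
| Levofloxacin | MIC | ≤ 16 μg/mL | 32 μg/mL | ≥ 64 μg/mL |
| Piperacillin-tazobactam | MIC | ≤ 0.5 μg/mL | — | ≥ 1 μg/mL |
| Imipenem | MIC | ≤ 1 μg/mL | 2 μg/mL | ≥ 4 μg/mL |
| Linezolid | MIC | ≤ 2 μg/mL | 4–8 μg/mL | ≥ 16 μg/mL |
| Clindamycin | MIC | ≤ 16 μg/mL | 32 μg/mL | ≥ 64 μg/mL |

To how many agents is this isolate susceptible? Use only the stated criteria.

1

Oxacillin: 128 μg/mL is ≥ 4 μg/mL → resistant
Levofloxacin 32 μg/mL: = 32 μg/mL ⇒ I
Piperacillin-tazobactam (16 μg/mL) ≥ 1 μg/mL — Resistant
Imipenem: 0.25 μg/mL is ≤ 1 μg/mL ⇒ susceptible
Linezolid 128 μg/mL: ≥ 16 μg/mL → Resistant
Clindamycin: 128 μg/mL is ≥ 64 μg/mL → resistant
Susceptible: 1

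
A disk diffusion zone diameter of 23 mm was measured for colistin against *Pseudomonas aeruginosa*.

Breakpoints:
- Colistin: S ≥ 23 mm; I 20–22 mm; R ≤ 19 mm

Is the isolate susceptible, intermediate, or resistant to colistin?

Colistin 23 mm: ≥ 23 mm → Susceptible

S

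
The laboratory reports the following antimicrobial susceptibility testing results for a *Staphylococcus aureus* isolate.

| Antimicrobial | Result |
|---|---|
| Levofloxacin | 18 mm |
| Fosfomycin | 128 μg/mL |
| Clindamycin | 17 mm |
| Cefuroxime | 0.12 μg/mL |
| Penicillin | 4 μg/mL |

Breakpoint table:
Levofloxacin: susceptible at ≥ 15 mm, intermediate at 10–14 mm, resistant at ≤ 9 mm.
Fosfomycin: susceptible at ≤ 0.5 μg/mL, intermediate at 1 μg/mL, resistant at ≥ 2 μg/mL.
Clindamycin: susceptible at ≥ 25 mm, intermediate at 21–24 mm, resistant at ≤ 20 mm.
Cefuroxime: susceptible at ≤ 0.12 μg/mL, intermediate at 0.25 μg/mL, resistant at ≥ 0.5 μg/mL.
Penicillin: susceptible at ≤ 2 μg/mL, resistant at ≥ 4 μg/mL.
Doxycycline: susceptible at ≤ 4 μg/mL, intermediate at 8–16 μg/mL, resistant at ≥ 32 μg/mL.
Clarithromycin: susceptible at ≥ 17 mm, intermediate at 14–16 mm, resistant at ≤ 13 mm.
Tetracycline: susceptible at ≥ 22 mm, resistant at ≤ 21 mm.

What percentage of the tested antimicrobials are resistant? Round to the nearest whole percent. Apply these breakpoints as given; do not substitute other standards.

60%

Levofloxacin (18 mm) ≥ 15 mm → S
Fosfomycin: 128 μg/mL is ≥ 2 μg/mL — Resistant
Clindamycin (17 mm) ≤ 20 mm ⇒ Resistant
Cefuroxime 0.12 μg/mL: ≤ 0.12 μg/mL ⇒ S
Penicillin: 4 μg/mL is ≥ 4 μg/mL → R
Resistant: 3/5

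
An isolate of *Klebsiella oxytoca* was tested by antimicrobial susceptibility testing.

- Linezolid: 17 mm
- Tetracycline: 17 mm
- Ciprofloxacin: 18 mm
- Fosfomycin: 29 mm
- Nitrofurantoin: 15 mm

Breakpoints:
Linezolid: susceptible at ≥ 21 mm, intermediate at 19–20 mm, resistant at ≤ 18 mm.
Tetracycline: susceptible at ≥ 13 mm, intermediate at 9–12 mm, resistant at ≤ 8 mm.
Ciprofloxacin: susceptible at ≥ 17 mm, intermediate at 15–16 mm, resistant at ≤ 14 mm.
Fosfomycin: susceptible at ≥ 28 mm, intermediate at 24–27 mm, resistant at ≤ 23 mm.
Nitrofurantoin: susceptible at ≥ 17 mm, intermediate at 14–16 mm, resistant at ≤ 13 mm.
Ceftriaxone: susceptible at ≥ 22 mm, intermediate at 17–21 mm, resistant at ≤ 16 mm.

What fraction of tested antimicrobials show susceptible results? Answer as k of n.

Linezolid (17 mm) ≤ 18 mm → Resistant
Tetracycline 17 mm: ≥ 13 mm ⇒ Susceptible
Ciprofloxacin 18 mm: ≥ 17 mm → S
Fosfomycin (29 mm) ≥ 28 mm — S
Nitrofurantoin 15 mm: in 14–16 mm → Intermediate
Susceptible: 3/5

3 of 5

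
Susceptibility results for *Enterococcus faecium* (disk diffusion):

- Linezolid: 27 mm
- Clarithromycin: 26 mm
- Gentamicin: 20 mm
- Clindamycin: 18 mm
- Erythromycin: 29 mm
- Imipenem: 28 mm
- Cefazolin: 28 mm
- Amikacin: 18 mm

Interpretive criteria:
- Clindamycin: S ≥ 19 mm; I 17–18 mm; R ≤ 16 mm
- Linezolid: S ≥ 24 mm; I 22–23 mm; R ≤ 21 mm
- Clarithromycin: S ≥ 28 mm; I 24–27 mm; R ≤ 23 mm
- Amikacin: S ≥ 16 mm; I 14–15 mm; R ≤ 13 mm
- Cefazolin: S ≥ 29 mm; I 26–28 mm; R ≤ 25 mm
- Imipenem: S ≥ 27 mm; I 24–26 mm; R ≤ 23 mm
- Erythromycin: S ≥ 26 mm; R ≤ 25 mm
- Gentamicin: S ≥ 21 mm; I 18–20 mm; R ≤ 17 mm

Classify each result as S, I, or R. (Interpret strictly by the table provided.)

S, I, I, I, S, S, I, S

Linezolid: 27 mm is ≥ 24 mm ⇒ Susceptible
Clarithromycin 26 mm: in 24–27 mm — intermediate
Gentamicin: 20 mm is in 18–20 mm → intermediate
Clindamycin 18 mm: in 17–18 mm — intermediate
Erythromycin 29 mm: ≥ 26 mm ⇒ S
Imipenem (28 mm) ≥ 27 mm — Susceptible
Cefazolin: 28 mm is in 26–28 mm — intermediate
Amikacin 18 mm: ≥ 16 mm → S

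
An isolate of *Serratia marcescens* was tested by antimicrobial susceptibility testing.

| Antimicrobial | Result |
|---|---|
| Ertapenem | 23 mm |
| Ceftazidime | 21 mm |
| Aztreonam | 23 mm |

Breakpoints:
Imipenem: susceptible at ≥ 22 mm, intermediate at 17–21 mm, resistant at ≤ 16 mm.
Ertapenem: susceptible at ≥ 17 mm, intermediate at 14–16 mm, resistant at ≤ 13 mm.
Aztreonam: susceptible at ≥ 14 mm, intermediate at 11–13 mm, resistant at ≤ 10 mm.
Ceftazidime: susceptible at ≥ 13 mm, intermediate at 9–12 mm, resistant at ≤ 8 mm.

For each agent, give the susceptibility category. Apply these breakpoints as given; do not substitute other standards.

S, S, S

Ertapenem: 23 mm is ≥ 17 mm ⇒ Susceptible
Ceftazidime (21 mm) ≥ 13 mm → S
Aztreonam: 23 mm is ≥ 14 mm ⇒ S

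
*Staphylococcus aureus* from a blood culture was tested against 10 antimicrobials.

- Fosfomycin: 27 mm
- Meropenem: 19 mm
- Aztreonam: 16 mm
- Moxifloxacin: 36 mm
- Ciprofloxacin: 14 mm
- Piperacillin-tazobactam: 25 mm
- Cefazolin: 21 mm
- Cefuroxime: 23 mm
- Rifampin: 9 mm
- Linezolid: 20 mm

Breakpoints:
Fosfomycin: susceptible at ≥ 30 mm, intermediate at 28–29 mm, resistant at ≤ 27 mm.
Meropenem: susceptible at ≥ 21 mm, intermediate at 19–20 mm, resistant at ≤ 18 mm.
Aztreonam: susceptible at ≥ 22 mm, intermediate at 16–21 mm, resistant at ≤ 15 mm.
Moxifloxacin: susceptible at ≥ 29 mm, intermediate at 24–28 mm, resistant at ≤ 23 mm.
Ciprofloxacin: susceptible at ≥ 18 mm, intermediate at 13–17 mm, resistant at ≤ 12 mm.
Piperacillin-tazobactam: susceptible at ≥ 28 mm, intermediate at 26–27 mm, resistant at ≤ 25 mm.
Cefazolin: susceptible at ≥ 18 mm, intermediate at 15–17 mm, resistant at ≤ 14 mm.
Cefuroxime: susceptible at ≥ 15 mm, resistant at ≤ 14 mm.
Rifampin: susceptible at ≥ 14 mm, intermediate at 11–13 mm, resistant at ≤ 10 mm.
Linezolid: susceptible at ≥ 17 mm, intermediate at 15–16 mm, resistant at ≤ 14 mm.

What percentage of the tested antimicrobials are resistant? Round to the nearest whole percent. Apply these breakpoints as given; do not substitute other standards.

30%

Fosfomycin (27 mm) ≤ 27 mm → R
Meropenem: 19 mm is in 19–20 mm — intermediate
Aztreonam 16 mm: in 16–21 mm ⇒ intermediate
Moxifloxacin: 36 mm is ≥ 29 mm — S
Ciprofloxacin 14 mm: in 13–17 mm → I
Piperacillin-tazobactam (25 mm) ≤ 25 mm → Resistant
Cefazolin: 21 mm is ≥ 18 mm ⇒ Susceptible
Cefuroxime (23 mm) ≥ 15 mm → Susceptible
Rifampin 9 mm: ≤ 10 mm — resistant
Linezolid 20 mm: ≥ 17 mm ⇒ S
Resistant: 3/10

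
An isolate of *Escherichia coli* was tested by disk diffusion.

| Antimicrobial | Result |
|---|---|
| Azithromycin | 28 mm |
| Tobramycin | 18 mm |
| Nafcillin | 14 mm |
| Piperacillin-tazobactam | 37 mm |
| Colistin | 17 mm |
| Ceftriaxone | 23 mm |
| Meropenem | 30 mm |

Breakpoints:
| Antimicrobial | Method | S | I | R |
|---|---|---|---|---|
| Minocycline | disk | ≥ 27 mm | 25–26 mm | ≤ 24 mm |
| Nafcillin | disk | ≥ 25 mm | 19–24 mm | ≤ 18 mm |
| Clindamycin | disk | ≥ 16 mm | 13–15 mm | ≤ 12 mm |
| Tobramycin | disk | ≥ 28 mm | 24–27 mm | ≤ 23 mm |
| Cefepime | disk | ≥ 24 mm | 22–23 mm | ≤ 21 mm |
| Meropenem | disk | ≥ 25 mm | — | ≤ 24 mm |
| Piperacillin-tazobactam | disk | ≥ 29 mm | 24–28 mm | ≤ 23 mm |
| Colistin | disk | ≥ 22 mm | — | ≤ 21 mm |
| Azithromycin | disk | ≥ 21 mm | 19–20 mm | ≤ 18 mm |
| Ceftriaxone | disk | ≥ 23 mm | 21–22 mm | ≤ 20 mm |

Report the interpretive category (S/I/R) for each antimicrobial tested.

Azithromycin: 28 mm is ≥ 21 mm ⇒ susceptible
Tobramycin: 18 mm is ≤ 23 mm ⇒ resistant
Nafcillin: 14 mm is ≤ 18 mm ⇒ Resistant
Piperacillin-tazobactam (37 mm) ≥ 29 mm — Susceptible
Colistin: 17 mm is ≤ 21 mm — R
Ceftriaxone (23 mm) ≥ 23 mm ⇒ S
Meropenem 30 mm: ≥ 25 mm — S

S, R, R, S, R, S, S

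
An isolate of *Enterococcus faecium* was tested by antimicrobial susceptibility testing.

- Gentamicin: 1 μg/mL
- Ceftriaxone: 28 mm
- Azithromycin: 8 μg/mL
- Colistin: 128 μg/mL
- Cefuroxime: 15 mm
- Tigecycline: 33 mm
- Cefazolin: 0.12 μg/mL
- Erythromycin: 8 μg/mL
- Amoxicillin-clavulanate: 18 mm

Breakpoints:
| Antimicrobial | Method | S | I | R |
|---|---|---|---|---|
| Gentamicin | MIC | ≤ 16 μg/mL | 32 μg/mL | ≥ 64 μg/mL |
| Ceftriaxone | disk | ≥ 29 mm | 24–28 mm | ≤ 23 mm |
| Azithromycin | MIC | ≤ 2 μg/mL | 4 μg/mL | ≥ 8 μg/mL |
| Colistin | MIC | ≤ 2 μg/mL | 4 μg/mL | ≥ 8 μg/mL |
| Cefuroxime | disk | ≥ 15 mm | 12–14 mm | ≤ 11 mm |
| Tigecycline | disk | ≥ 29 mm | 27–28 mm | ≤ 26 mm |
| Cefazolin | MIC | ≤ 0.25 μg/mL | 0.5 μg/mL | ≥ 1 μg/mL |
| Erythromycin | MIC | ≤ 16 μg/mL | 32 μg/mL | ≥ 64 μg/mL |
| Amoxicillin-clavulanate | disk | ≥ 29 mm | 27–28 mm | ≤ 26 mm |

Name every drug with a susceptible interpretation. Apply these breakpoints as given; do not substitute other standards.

Gentamicin (1 μg/mL) ≤ 16 μg/mL — susceptible
Ceftriaxone (28 mm) in 24–28 mm → intermediate
Azithromycin: 8 μg/mL is ≥ 8 μg/mL → R
Colistin: 128 μg/mL is ≥ 8 μg/mL → resistant
Cefuroxime (15 mm) ≥ 15 mm ⇒ susceptible
Tigecycline (33 mm) ≥ 29 mm ⇒ S
Cefazolin (0.12 μg/mL) ≤ 0.25 μg/mL → S
Erythromycin (8 μg/mL) ≤ 16 μg/mL → S
Amoxicillin-clavulanate (18 mm) ≤ 26 mm → Resistant

gentamicin, cefuroxime, tigecycline, cefazolin, erythromycin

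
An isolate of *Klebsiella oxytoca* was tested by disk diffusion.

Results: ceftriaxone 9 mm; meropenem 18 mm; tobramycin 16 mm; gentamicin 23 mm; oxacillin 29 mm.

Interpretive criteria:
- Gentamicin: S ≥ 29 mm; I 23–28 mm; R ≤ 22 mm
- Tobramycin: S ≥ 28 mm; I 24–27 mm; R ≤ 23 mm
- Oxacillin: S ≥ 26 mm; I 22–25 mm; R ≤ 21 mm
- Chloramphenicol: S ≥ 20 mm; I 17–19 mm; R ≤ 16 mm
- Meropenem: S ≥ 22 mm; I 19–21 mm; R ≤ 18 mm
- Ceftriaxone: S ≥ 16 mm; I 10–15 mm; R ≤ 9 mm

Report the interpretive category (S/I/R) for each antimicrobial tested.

Ceftriaxone (9 mm) ≤ 9 mm ⇒ resistant
Meropenem (18 mm) ≤ 18 mm → Resistant
Tobramycin 16 mm: ≤ 23 mm → resistant
Gentamicin: 23 mm is in 23–28 mm ⇒ intermediate
Oxacillin (29 mm) ≥ 26 mm — S

R, R, R, I, S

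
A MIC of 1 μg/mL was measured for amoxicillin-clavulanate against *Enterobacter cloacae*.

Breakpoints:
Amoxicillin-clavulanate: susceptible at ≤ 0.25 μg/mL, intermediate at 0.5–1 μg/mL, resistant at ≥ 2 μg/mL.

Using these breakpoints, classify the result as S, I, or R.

I

Amoxicillin-clavulanate: 1 μg/mL is in 0.5–1 μg/mL — intermediate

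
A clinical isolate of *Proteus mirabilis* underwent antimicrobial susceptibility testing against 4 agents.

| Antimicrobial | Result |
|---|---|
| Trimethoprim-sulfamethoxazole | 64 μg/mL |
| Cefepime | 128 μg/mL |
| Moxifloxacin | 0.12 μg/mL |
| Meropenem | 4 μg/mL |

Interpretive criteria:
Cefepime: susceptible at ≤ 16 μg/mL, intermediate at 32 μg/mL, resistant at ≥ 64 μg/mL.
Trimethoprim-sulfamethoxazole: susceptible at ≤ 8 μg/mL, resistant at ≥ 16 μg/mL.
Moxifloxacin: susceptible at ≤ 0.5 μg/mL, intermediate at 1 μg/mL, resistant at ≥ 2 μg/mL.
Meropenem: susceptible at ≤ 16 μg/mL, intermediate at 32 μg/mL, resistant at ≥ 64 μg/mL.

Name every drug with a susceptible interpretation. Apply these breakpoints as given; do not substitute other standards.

Trimethoprim-sulfamethoxazole: 64 μg/mL is ≥ 16 μg/mL ⇒ resistant
Cefepime: 128 μg/mL is ≥ 64 μg/mL ⇒ Resistant
Moxifloxacin (0.12 μg/mL) ≤ 0.5 μg/mL — S
Meropenem 4 μg/mL: ≤ 16 μg/mL → Susceptible

moxifloxacin, meropenem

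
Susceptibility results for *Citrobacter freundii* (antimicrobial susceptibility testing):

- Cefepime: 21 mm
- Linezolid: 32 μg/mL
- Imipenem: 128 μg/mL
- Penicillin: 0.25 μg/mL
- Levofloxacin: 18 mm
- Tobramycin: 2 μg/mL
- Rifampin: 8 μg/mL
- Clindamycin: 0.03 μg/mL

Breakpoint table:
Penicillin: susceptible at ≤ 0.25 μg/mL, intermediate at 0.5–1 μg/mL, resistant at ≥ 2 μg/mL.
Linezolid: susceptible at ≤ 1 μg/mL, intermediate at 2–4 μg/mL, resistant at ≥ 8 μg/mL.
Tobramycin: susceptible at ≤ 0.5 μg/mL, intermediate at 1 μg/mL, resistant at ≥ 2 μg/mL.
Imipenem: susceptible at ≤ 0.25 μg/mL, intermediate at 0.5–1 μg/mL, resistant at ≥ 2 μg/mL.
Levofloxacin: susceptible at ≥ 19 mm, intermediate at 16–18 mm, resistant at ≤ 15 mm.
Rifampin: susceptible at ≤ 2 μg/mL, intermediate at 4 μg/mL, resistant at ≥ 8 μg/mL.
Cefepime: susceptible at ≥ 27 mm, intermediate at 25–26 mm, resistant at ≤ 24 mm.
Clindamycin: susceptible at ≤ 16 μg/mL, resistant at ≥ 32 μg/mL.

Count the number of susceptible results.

Cefepime 21 mm: ≤ 24 mm → resistant
Linezolid 32 μg/mL: ≥ 8 μg/mL → R
Imipenem 128 μg/mL: ≥ 2 μg/mL ⇒ Resistant
Penicillin 0.25 μg/mL: ≤ 0.25 μg/mL ⇒ S
Levofloxacin 18 mm: in 16–18 mm — I
Tobramycin (2 μg/mL) ≥ 2 μg/mL → R
Rifampin: 8 μg/mL is ≥ 8 μg/mL → R
Clindamycin 0.03 μg/mL: ≤ 16 μg/mL ⇒ susceptible
Susceptible: 2

2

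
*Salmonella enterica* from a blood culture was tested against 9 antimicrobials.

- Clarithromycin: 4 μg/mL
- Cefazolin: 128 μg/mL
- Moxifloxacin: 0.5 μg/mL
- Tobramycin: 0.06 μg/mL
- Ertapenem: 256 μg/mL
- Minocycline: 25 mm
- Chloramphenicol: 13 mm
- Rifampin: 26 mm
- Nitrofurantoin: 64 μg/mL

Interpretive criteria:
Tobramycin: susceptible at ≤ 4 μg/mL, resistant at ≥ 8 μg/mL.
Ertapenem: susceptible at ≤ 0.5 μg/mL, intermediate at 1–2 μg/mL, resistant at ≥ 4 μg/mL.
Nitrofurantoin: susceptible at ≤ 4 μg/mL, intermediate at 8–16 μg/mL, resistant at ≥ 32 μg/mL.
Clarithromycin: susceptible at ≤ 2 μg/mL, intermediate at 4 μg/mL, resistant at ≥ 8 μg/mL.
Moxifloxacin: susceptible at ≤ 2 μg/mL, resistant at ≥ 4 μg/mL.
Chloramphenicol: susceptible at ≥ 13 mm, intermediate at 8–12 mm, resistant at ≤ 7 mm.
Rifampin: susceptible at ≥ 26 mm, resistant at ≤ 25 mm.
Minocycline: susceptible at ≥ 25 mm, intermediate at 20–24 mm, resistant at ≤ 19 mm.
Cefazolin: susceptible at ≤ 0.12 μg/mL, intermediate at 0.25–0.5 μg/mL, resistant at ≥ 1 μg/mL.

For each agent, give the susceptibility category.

I, R, S, S, R, S, S, S, R

Clarithromycin (4 μg/mL) = 4 μg/mL — Intermediate
Cefazolin 128 μg/mL: ≥ 1 μg/mL → resistant
Moxifloxacin: 0.5 μg/mL is ≤ 2 μg/mL — S
Tobramycin: 0.06 μg/mL is ≤ 4 μg/mL → susceptible
Ertapenem: 256 μg/mL is ≥ 4 μg/mL → Resistant
Minocycline: 25 mm is ≥ 25 mm ⇒ susceptible
Chloramphenicol 13 mm: ≥ 13 mm → S
Rifampin 26 mm: ≥ 26 mm → susceptible
Nitrofurantoin (64 μg/mL) ≥ 32 μg/mL → Resistant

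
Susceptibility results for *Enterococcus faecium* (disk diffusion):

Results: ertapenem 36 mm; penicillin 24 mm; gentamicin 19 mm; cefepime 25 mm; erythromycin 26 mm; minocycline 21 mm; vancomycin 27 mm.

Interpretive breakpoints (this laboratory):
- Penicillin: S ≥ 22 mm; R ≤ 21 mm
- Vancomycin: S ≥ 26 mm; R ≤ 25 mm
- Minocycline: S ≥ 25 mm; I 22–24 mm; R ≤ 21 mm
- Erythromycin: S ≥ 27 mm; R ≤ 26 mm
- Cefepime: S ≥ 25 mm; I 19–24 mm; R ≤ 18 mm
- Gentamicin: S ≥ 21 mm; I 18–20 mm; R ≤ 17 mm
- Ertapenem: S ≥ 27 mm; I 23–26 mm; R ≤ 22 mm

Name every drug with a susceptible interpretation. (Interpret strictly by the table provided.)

Ertapenem 36 mm: ≥ 27 mm — susceptible
Penicillin: 24 mm is ≥ 22 mm → Susceptible
Gentamicin 19 mm: in 18–20 mm → I
Cefepime 25 mm: ≥ 25 mm ⇒ Susceptible
Erythromycin (26 mm) ≤ 26 mm → Resistant
Minocycline 21 mm: ≤ 21 mm ⇒ Resistant
Vancomycin 27 mm: ≥ 26 mm → susceptible

ertapenem, penicillin, cefepime, vancomycin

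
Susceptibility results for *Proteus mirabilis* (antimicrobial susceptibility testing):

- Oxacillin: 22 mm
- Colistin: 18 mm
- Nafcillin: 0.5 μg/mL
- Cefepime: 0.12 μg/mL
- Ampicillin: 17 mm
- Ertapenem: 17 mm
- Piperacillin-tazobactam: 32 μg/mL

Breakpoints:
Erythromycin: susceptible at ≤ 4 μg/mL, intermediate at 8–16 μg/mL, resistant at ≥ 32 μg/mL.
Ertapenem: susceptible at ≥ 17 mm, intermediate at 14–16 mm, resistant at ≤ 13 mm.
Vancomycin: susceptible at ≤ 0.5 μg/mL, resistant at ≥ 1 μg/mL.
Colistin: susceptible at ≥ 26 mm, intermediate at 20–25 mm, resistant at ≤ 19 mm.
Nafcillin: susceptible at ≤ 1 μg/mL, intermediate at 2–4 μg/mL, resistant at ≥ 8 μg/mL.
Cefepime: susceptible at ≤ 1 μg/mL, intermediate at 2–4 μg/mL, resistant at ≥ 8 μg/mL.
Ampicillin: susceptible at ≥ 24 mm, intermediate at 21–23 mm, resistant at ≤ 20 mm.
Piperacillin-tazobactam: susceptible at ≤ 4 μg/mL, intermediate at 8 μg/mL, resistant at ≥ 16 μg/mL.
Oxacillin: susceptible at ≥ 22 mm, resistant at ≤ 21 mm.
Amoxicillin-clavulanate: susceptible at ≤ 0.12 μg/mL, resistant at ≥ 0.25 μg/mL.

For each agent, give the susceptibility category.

S, R, S, S, R, S, R

Oxacillin: 22 mm is ≥ 22 mm ⇒ S
Colistin (18 mm) ≤ 19 mm — resistant
Nafcillin (0.5 μg/mL) ≤ 1 μg/mL — S
Cefepime (0.12 μg/mL) ≤ 1 μg/mL — S
Ampicillin: 17 mm is ≤ 20 mm → Resistant
Ertapenem 17 mm: ≥ 17 mm — susceptible
Piperacillin-tazobactam: 32 μg/mL is ≥ 16 μg/mL — Resistant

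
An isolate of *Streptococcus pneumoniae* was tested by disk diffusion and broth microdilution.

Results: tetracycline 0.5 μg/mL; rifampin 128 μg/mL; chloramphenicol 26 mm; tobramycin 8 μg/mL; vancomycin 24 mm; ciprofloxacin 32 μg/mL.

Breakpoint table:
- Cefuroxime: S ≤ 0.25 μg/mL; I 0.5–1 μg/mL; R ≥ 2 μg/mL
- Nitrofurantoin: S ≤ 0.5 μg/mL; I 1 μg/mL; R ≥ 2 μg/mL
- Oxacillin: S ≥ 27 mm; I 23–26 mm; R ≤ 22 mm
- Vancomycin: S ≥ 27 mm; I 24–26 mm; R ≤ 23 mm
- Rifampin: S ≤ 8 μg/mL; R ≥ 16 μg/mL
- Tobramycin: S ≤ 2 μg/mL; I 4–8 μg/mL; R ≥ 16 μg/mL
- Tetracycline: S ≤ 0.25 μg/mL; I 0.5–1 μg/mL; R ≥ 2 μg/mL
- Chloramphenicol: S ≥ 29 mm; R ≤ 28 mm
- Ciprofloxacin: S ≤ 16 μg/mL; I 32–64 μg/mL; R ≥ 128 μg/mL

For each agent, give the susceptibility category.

Tetracycline: 0.5 μg/mL is in 0.5–1 μg/mL → intermediate
Rifampin: 128 μg/mL is ≥ 16 μg/mL → R
Chloramphenicol 26 mm: ≤ 28 mm → Resistant
Tobramycin 8 μg/mL: in 4–8 μg/mL ⇒ intermediate
Vancomycin (24 mm) in 24–26 mm — I
Ciprofloxacin 32 μg/mL: in 32–64 μg/mL → intermediate

I, R, R, I, I, I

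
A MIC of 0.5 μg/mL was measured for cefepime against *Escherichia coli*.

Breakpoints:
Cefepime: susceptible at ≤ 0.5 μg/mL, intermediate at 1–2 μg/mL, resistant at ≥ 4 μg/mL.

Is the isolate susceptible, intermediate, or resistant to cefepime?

Susceptible

Cefepime: 0.5 μg/mL is ≤ 0.5 μg/mL ⇒ susceptible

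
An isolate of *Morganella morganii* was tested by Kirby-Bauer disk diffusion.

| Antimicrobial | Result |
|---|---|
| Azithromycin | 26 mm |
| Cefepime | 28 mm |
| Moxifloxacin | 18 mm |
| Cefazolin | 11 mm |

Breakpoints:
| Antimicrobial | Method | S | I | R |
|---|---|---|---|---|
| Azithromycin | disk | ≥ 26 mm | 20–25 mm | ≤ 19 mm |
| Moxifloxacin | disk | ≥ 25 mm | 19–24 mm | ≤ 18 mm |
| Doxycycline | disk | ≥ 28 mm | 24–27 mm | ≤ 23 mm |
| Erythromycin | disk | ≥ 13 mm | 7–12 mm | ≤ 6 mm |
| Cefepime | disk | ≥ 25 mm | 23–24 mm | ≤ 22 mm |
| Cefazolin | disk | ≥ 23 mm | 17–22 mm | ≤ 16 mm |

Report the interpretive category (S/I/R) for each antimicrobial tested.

Azithromycin 26 mm: ≥ 26 mm ⇒ susceptible
Cefepime 28 mm: ≥ 25 mm — susceptible
Moxifloxacin (18 mm) ≤ 18 mm — resistant
Cefazolin (11 mm) ≤ 16 mm ⇒ Resistant

S, S, R, R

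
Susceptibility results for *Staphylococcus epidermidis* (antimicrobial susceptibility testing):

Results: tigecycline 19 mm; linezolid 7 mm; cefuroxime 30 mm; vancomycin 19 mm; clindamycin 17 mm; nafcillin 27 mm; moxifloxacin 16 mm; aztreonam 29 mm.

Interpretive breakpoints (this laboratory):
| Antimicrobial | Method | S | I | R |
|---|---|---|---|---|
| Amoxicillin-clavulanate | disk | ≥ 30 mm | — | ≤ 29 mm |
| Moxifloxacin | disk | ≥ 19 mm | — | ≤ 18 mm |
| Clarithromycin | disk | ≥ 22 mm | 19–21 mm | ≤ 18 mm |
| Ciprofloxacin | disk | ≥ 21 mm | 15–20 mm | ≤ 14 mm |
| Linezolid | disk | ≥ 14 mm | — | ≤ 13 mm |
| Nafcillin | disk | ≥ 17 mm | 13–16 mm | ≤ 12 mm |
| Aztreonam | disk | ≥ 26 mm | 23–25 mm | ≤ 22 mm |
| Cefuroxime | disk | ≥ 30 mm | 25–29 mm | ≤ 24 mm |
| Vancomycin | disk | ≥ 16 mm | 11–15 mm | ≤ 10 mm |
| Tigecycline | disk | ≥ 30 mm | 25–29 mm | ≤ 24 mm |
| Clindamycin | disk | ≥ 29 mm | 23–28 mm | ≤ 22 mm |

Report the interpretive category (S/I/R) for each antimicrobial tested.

Tigecycline (19 mm) ≤ 24 mm — Resistant
Linezolid: 7 mm is ≤ 13 mm ⇒ resistant
Cefuroxime 30 mm: ≥ 30 mm ⇒ Susceptible
Vancomycin: 19 mm is ≥ 16 mm → S
Clindamycin 17 mm: ≤ 22 mm ⇒ resistant
Nafcillin 27 mm: ≥ 17 mm ⇒ susceptible
Moxifloxacin (16 mm) ≤ 18 mm → R
Aztreonam: 29 mm is ≥ 26 mm — Susceptible

R, R, S, S, R, S, R, S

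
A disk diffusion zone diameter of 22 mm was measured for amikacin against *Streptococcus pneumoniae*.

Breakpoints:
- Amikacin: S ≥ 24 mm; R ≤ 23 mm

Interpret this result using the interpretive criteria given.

Amikacin 22 mm: ≤ 23 mm ⇒ resistant

Resistant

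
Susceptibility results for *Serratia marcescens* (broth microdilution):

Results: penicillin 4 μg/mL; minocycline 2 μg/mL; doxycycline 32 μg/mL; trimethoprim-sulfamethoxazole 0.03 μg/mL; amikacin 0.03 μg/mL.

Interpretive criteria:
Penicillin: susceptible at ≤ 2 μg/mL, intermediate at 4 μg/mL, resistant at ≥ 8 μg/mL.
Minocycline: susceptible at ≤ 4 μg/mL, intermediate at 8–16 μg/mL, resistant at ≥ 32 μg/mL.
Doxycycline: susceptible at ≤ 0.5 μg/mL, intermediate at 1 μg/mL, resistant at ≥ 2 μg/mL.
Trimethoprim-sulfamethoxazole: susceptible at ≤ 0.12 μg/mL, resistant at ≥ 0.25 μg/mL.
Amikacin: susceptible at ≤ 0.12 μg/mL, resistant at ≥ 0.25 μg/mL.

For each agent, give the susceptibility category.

Penicillin (4 μg/mL) = 4 μg/mL ⇒ I
Minocycline: 2 μg/mL is ≤ 4 μg/mL — Susceptible
Doxycycline 32 μg/mL: ≥ 2 μg/mL → Resistant
Trimethoprim-sulfamethoxazole (0.03 μg/mL) ≤ 0.12 μg/mL — S
Amikacin (0.03 μg/mL) ≤ 0.12 μg/mL — S

I, S, R, S, S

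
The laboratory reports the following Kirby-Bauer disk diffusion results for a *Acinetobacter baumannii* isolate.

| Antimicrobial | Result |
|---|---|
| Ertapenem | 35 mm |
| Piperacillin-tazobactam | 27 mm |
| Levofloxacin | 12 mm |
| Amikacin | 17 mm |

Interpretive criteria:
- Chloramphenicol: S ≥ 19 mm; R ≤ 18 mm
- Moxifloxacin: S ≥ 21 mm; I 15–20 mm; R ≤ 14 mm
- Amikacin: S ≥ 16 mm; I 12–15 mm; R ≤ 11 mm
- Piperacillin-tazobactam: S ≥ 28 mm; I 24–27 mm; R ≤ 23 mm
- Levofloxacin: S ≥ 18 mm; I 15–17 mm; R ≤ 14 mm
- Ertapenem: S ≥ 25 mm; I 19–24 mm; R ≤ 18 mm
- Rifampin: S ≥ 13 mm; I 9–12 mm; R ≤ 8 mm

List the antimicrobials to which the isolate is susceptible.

ertapenem, amikacin

Ertapenem 35 mm: ≥ 25 mm — S
Piperacillin-tazobactam (27 mm) in 24–27 mm ⇒ intermediate
Levofloxacin: 12 mm is ≤ 14 mm ⇒ R
Amikacin 17 mm: ≥ 16 mm → susceptible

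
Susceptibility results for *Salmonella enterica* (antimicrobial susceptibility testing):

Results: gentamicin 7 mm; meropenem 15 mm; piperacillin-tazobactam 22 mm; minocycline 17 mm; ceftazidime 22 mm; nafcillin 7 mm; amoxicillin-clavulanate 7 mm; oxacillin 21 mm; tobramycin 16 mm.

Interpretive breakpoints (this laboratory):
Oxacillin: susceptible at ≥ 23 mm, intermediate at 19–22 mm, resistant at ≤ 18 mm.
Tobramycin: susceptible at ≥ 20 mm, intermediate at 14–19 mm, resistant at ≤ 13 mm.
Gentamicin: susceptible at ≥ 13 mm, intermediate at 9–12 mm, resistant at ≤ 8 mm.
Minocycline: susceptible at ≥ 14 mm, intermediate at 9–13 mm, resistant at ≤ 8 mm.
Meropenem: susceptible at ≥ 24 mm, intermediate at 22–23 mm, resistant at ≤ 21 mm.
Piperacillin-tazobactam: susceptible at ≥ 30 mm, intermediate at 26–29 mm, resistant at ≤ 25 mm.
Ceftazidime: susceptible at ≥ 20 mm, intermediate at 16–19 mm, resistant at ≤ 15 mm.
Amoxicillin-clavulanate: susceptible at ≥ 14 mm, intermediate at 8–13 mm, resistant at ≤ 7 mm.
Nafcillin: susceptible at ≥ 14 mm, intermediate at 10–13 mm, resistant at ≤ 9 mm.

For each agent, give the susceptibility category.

Gentamicin: 7 mm is ≤ 8 mm → resistant
Meropenem (15 mm) ≤ 21 mm ⇒ Resistant
Piperacillin-tazobactam (22 mm) ≤ 25 mm ⇒ R
Minocycline: 17 mm is ≥ 14 mm → susceptible
Ceftazidime 22 mm: ≥ 20 mm — S
Nafcillin: 7 mm is ≤ 9 mm → Resistant
Amoxicillin-clavulanate (7 mm) ≤ 7 mm — Resistant
Oxacillin (21 mm) in 19–22 mm ⇒ Intermediate
Tobramycin: 16 mm is in 14–19 mm ⇒ I

R, R, R, S, S, R, R, I, I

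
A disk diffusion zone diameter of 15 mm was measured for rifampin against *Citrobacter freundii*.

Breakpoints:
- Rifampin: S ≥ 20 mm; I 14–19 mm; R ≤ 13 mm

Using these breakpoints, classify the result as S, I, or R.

I

Rifampin: 15 mm is in 14–19 mm — Intermediate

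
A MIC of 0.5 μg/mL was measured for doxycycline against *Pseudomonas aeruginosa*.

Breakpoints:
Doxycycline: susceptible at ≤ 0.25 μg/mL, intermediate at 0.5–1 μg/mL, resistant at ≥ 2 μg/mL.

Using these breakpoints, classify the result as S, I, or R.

Intermediate

Doxycycline (0.5 μg/mL) in 0.5–1 μg/mL ⇒ Intermediate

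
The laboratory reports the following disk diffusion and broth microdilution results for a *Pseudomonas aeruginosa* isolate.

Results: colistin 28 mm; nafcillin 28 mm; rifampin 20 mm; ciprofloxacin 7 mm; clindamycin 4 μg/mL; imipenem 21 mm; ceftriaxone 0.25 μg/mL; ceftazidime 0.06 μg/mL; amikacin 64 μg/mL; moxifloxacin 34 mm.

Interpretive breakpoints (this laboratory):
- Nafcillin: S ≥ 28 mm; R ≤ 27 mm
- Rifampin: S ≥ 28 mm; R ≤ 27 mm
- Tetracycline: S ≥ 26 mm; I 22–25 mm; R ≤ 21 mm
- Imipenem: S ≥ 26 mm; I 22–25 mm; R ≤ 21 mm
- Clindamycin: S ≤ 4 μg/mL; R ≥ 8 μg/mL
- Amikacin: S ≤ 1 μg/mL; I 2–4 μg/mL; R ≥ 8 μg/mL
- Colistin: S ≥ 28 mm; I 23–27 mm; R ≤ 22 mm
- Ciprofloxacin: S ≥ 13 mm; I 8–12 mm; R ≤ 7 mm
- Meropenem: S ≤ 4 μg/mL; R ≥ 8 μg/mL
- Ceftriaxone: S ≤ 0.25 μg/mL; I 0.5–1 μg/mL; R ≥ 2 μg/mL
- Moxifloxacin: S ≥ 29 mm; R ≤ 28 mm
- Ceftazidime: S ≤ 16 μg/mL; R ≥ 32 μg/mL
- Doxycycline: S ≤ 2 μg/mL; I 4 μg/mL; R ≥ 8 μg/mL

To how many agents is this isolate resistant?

Colistin: 28 mm is ≥ 28 mm — susceptible
Nafcillin 28 mm: ≥ 28 mm — Susceptible
Rifampin (20 mm) ≤ 27 mm ⇒ Resistant
Ciprofloxacin 7 mm: ≤ 7 mm ⇒ Resistant
Clindamycin 4 μg/mL: ≤ 4 μg/mL — Susceptible
Imipenem (21 mm) ≤ 21 mm → Resistant
Ceftriaxone (0.25 μg/mL) ≤ 0.25 μg/mL → Susceptible
Ceftazidime 0.06 μg/mL: ≤ 16 μg/mL ⇒ susceptible
Amikacin 64 μg/mL: ≥ 8 μg/mL → R
Moxifloxacin (34 mm) ≥ 29 mm → susceptible
Resistant: 4

4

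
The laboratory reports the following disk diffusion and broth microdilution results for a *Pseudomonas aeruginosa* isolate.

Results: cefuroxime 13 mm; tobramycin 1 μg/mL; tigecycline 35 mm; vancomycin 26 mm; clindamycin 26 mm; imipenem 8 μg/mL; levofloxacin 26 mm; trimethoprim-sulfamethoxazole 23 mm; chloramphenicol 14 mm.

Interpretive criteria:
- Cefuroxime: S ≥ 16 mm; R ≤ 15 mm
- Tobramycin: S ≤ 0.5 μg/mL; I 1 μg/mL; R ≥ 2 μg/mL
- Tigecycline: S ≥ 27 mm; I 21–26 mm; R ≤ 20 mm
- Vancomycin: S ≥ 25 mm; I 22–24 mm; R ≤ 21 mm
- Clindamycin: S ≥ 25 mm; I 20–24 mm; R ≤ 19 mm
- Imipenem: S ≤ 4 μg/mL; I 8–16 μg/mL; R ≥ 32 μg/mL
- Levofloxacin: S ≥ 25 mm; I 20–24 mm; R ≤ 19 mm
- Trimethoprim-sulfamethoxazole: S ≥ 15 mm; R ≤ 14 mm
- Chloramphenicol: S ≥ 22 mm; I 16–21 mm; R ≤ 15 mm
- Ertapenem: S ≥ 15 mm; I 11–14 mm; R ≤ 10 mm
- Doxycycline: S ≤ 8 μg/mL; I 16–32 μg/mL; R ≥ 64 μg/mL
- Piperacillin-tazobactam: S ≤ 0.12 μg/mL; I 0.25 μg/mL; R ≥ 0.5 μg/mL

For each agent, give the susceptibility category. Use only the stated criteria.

Cefuroxime (13 mm) ≤ 15 mm ⇒ Resistant
Tobramycin: 1 μg/mL is = 1 μg/mL — intermediate
Tigecycline: 35 mm is ≥ 27 mm — susceptible
Vancomycin 26 mm: ≥ 25 mm ⇒ Susceptible
Clindamycin: 26 mm is ≥ 25 mm ⇒ Susceptible
Imipenem (8 μg/mL) in 8–16 μg/mL → I
Levofloxacin 26 mm: ≥ 25 mm → Susceptible
Trimethoprim-sulfamethoxazole (23 mm) ≥ 15 mm ⇒ S
Chloramphenicol (14 mm) ≤ 15 mm → R

R, I, S, S, S, I, S, S, R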